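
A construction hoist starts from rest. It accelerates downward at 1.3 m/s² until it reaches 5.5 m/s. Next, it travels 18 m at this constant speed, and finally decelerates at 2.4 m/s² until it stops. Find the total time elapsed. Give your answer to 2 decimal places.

Phase 1 (accelerating): v₀ = 0 m/s, a = 1.3 m/s².
v = v₀ + at → t = (5.5 − 0) / 1.3 = 4.23 s
v² = v₀² + 2aΔx → Δx = (5.5² − 0²)/(2·1.3) = 11.6 m

Phase 2 (constant speed): v₀ = 5.50 m/s, a = 0 m/s².
Constant speed: t = d/v = 18/5.50 = 3.27 s

Phase 3 (decelerating): v₀ = 5.50 m/s, a = -2.4 m/s².
v = v₀ + at → t = (0 − 5.50) / -2.4 = 2.29 s
v² = v₀² + 2aΔx → Δx = (0² − 5.50²)/(2·-2.4) = 6.30 m
Total time = 4.23 + 3.27 + 2.29 = 9.80 s

9.80 s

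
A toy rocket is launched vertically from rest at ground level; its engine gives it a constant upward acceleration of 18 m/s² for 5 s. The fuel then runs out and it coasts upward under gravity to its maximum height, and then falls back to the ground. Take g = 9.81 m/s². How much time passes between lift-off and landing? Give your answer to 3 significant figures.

Phase 1 (powered ascent): v₀ = 0 m/s, a = 18 m/s².
v = v₀ + at = 0 + (18)(5) = 90.0 m/s
Δx = v₀t + ½at² = 0·5 + 0.5·18·5² = 225 m

Phase 2 (coasting upward): v₀ = 90.0 m/s, a = -9.81 m/s².
v = v₀ + at → t = (0 − 90.0) / -9.81 = 9.17 s
v² = v₀² + 2aΔx → Δx = (0² − 90.0²)/(2·-9.81) = 413 m

Phase 3 (free fall): v₀ = 0 m/s, a = -9.81 m/s².
Falls 638 m from rest: t = √(2·638/9.81) = 11.4 s; v = g·t = 112 m/s.
Total time = 5.00 + 9.17 + 11.4 = 25.6 s

25.6 s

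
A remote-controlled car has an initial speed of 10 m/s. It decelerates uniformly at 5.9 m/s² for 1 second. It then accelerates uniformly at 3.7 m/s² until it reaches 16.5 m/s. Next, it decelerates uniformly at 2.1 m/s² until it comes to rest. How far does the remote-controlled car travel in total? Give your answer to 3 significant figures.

106 m

Phase 1 (decelerating): v₀ = 10.0 m/s, a = -5.9 m/s².
v = v₀ + at = 10.0 + (-5.9)(1) = 4.10 m/s
Δx = v₀t + ½at² = 10.0·1 + 0.5·-5.9·1² = 7.05 m

Phase 2 (accelerating): v₀ = 4.10 m/s, a = 3.7 m/s².
v = v₀ + at → t = (16.5 − 4.10) / 3.7 = 3.35 s
v² = v₀² + 2aΔx → Δx = (16.5² − 4.10²)/(2·3.7) = 34.5 m

Phase 3 (decelerating): v₀ = 16.5 m/s, a = -2.1 m/s².
v = v₀ + at → t = (0 − 16.5) / -2.1 = 7.86 s
v² = v₀² + 2aΔx → Δx = (0² − 16.5²)/(2·-2.1) = 64.8 m
Total distance = 7.05 + 34.5 + 64.8 = 106 m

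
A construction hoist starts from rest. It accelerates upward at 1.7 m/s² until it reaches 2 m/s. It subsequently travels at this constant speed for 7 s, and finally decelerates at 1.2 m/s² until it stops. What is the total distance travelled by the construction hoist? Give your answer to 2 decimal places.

16.84 m

Phase 1 (accelerating): v₀ = 0 m/s, a = 1.7 m/s².
v = v₀ + at → t = (2 − 0) / 1.7 = 1.18 s
v² = v₀² + 2aΔx → Δx = (2² − 0²)/(2·1.7) = 1.18 m

Phase 2 (constant speed): v₀ = 2.00 m/s, a = 0 m/s².
v = v₀ + at = 2.00 + (0)(7) = 2.00 m/s
Δx = v₀t + ½at² = 2.00·7 + 0.5·0·7² = 14.0 m

Phase 3 (decelerating): v₀ = 2.00 m/s, a = -1.2 m/s².
v = v₀ + at → t = (0 − 2.00) / -1.2 = 1.67 s
v² = v₀² + 2aΔx → Δx = (0² − 2.00²)/(2·-1.2) = 1.67 m
Total distance = 1.18 + 14.0 + 1.67 = 16.8 m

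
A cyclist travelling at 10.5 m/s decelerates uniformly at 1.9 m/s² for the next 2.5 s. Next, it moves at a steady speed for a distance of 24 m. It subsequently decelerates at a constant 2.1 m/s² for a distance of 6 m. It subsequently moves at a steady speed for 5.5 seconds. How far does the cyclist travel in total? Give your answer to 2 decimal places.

65.73 m

Phase 1 (decelerating): v₀ = 10.5 m/s, a = -1.9 m/s².
v = v₀ + at = 10.5 + (-1.9)(2.5) = 5.75 m/s
Δx = v₀t + ½at² = 10.5·2.5 + 0.5·-1.9·2.5² = 20.3 m

Phase 2 (constant speed): v₀ = 5.75 m/s, a = 0 m/s².
Constant speed: t = d/v = 24/5.75 = 4.17 s

Phase 3 (decelerating): v₀ = 5.75 m/s, a = -2.1 m/s².
v² = v₀² + 2aΔx = 5.75² + 2·-2.1·6 = 7.86 → v = 2.80 m/s
t = (v − v₀)/a = (2.80 − 5.75)/-2.1 = 1.40 s

Phase 4 (constant speed): v₀ = 2.80 m/s, a = 0 m/s².
v = v₀ + at = 2.80 + (0)(5.5) = 2.80 m/s
Δx = v₀t + ½at² = 2.80·5.5 + 0.5·0·5.5² = 15.4 m
Total distance = 20.3 + 24.0 + 6.00 + 15.4 = 65.7 m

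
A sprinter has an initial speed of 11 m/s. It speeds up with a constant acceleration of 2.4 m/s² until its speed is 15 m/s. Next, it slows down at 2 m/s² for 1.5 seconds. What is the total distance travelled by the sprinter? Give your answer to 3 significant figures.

Phase 1 (accelerating): v₀ = 11.0 m/s, a = 2.4 m/s².
v = v₀ + at → t = (15 − 11.0) / 2.4 = 1.67 s
v² = v₀² + 2aΔx → Δx = (15² − 11.0²)/(2·2.4) = 21.7 m

Phase 2 (decelerating): v₀ = 15.0 m/s, a = -2 m/s².
v = v₀ + at = 15.0 + (-2)(1.5) = 12.0 m/s
Δx = v₀t + ½at² = 15.0·1.5 + 0.5·-2·1.5² = 20.2 m
Total distance = 21.7 + 20.2 = 41.9 m

41.9 m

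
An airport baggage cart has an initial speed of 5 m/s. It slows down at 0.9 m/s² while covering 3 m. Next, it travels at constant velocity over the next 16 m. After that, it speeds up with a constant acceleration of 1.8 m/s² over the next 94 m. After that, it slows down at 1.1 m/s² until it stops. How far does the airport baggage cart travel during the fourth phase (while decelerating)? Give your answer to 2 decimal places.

Phase 1 (decelerating): v₀ = 5.00 m/s, a = -0.9 m/s².
v² = v₀² + 2aΔx = 5.00² + 2·-0.9·3 = 19.6 → v = 4.43 m/s
t = (v − v₀)/a = (4.43 − 5.00)/-0.9 = 0.636 s

Phase 2 (constant speed): v₀ = 4.43 m/s, a = 0 m/s².
Constant speed: t = d/v = 16/4.43 = 3.61 s

Phase 3 (accelerating): v₀ = 4.43 m/s, a = 1.8 m/s².
v² = v₀² + 2aΔx = 4.43² + 2·1.8·94 = 358 → v = 18.9 m/s
t = (v − v₀)/a = (18.9 − 4.43)/1.8 = 8.05 s

Phase 4 (decelerating): v₀ = 18.9 m/s, a = -1.1 m/s².
v = v₀ + at → t = (0 − 18.9) / -1.1 = 17.2 s
v² = v₀² + 2aΔx → Δx = (0² − 18.9²)/(2·-1.1) = 163 m
Distance in phase 4 = 163 m

162.73 m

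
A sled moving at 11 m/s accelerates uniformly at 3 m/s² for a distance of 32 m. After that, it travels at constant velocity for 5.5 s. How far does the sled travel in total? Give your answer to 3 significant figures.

Phase 1 (accelerating): v₀ = 11.0 m/s, a = 3 m/s².
v² = v₀² + 2aΔx = 11.0² + 2·3·32 = 313 → v = 17.7 m/s
t = (v − v₀)/a = (17.7 − 11.0)/3 = 2.23 s

Phase 2 (constant speed): v₀ = 17.7 m/s, a = 0 m/s².
v = v₀ + at = 17.7 + (0)(5.5) = 17.7 m/s
Δx = v₀t + ½at² = 17.7·5.5 + 0.5·0·5.5² = 97.3 m
Total distance = 32.0 + 97.3 = 129 m

129 m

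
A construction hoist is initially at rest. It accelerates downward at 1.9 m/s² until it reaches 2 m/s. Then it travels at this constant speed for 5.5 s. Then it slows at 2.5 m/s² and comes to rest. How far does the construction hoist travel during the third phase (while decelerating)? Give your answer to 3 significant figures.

Phase 1 (accelerating): v₀ = 0 m/s, a = 1.9 m/s².
v = v₀ + at → t = (2 − 0) / 1.9 = 1.05 s
v² = v₀² + 2aΔx → Δx = (2² − 0²)/(2·1.9) = 1.05 m

Phase 2 (constant speed): v₀ = 2.00 m/s, a = 0 m/s².
v = v₀ + at = 2.00 + (0)(5.5) = 2.00 m/s
Δx = v₀t + ½at² = 2.00·5.5 + 0.5·0·5.5² = 11.0 m

Phase 3 (decelerating): v₀ = 2.00 m/s, a = -2.5 m/s².
v = v₀ + at → t = (0 − 2.00) / -2.5 = 0.800 s
v² = v₀² + 2aΔx → Δx = (0² − 2.00²)/(2·-2.5) = 0.800 m
Distance in phase 3 = 0.800 m

0.800 m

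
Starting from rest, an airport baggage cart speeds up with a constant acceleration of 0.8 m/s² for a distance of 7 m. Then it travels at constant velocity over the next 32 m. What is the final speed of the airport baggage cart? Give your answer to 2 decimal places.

3.35 m/s

Phase 1 (accelerating): v₀ = 0 m/s, a = 0.8 m/s².
v² = v₀² + 2aΔx = 0² + 2·0.8·7 = 11.2 → v = 3.35 m/s
t = (v − v₀)/a = (3.35 − 0)/0.8 = 4.18 s

Phase 2 (constant speed): v₀ = 3.35 m/s, a = 0 m/s².
Constant speed: t = d/v = 32/3.35 = 9.56 s
Final speed = 3.35 m/s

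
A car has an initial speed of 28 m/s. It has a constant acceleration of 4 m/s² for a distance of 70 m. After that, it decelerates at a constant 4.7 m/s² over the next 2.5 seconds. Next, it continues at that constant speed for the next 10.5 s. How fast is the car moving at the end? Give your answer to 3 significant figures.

Phase 1 (accelerating): v₀ = 28.0 m/s, a = 4 m/s².
v² = v₀² + 2aΔx = 28.0² + 2·4·70 = 1340 → v = 36.7 m/s
t = (v − v₀)/a = (36.7 − 28.0)/4 = 2.17 s

Phase 2 (decelerating): v₀ = 36.7 m/s, a = -4.7 m/s².
v = v₀ + at = 36.7 + (-4.7)(2.5) = 24.9 m/s
Δx = v₀t + ½at² = 36.7·2.5 + 0.5·-4.7·2.5² = 77.0 m

Phase 3 (constant speed): v₀ = 24.9 m/s, a = 0 m/s².
v = v₀ + at = 24.9 + (0)(10.5) = 24.9 m/s
Δx = v₀t + ½at² = 24.9·10.5 + 0.5·0·10.5² = 262 m
Final speed = 24.9 m/s

24.9 m/s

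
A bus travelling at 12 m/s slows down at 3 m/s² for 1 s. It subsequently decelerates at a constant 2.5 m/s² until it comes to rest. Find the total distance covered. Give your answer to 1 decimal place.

26.7 m

Phase 1 (decelerating): v₀ = 12.0 m/s, a = -3 m/s².
v = v₀ + at = 12.0 + (-3)(1) = 9.00 m/s
Δx = v₀t + ½at² = 12.0·1 + 0.5·-3·1² = 10.5 m

Phase 2 (decelerating): v₀ = 9.00 m/s, a = -2.5 m/s².
v = v₀ + at → t = (0 − 9.00) / -2.5 = 3.60 s
v² = v₀² + 2aΔx → Δx = (0² − 9.00²)/(2·-2.5) = 16.2 m
Total distance = 10.5 + 16.2 = 26.7 m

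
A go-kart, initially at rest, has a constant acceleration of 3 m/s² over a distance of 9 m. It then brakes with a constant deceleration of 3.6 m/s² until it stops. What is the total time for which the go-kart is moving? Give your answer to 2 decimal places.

Phase 1 (accelerating): v₀ = 0 m/s, a = 3 m/s².
v² = v₀² + 2aΔx = 0² + 2·3·9 = 54.0 → v = 7.35 m/s
t = (v − v₀)/a = (7.35 − 0)/3 = 2.45 s

Phase 2 (decelerating): v₀ = 7.35 m/s, a = -3.6 m/s².
v = v₀ + at → t = (0 − 7.35) / -3.6 = 2.04 s
v² = v₀² + 2aΔx → Δx = (0² − 7.35²)/(2·-3.6) = 7.50 m
Total time = 2.45 + 2.04 = 4.49 s

4.49 s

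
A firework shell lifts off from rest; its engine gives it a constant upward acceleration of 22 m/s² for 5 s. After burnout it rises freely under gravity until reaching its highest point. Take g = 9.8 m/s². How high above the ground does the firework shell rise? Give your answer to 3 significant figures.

892 m

Phase 1 (powered ascent): v₀ = 0 m/s, a = 22 m/s².
v = v₀ + at = 0 + (22)(5) = 110 m/s
Δx = v₀t + ½at² = 0·5 + 0.5·22·5² = 275 m

Phase 2 (coasting upward): v₀ = 110 m/s, a = -9.8 m/s².
v = v₀ + at → t = (0 − 110) / -9.8 = 11.2 s
v² = v₀² + 2aΔx → Δx = (0² − 110²)/(2·-9.8) = 617 m
Maximum height = 275 + 617 = 892 m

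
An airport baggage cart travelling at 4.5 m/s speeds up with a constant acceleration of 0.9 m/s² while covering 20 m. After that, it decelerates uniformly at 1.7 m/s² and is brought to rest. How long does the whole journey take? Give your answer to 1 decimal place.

7.7 s

Phase 1 (accelerating): v₀ = 4.50 m/s, a = 0.9 m/s².
v² = v₀² + 2aΔx = 4.50² + 2·0.9·20 = 56.2 → v = 7.50 m/s
t = (v − v₀)/a = (7.50 − 4.50)/0.9 = 3.33 s

Phase 2 (decelerating): v₀ = 7.50 m/s, a = -1.7 m/s².
v = v₀ + at → t = (0 − 7.50) / -1.7 = 4.41 s
v² = v₀² + 2aΔx → Δx = (0² − 7.50²)/(2·-1.7) = 16.5 m
Total time = 3.33 + 4.41 = 7.75 s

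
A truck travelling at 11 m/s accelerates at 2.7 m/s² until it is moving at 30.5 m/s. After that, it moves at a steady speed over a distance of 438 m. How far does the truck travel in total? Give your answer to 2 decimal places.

587.86 m

Phase 1 (accelerating): v₀ = 11.0 m/s, a = 2.7 m/s².
v = v₀ + at → t = (30.5 − 11.0) / 2.7 = 7.22 s
v² = v₀² + 2aΔx → Δx = (30.5² − 11.0²)/(2·2.7) = 150 m

Phase 2 (constant speed): v₀ = 30.5 m/s, a = 0 m/s².
Constant speed: t = d/v = 438/30.5 = 14.4 s
Total distance = 150 + 438 = 588 m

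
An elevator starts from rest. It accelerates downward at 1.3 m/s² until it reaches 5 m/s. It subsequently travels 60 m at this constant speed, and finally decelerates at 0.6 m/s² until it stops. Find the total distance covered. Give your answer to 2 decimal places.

Phase 1 (accelerating): v₀ = 0 m/s, a = 1.3 m/s².
v = v₀ + at → t = (5 − 0) / 1.3 = 3.85 s
v² = v₀² + 2aΔx → Δx = (5² − 0²)/(2·1.3) = 9.62 m

Phase 2 (constant speed): v₀ = 5.00 m/s, a = 0 m/s².
Constant speed: t = d/v = 60/5.00 = 12.0 s

Phase 3 (decelerating): v₀ = 5.00 m/s, a = -0.6 m/s².
v = v₀ + at → t = (0 − 5.00) / -0.6 = 8.33 s
v² = v₀² + 2aΔx → Δx = (0² − 5.00²)/(2·-0.6) = 20.8 m
Total distance = 9.62 + 60.0 + 20.8 = 90.4 m

90.45 m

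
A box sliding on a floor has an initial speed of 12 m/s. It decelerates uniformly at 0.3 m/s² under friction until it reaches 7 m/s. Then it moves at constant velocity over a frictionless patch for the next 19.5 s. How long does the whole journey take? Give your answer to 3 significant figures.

36.2 s

Phase 1 (decelerating): v₀ = 12.0 m/s, a = -0.3 m/s².
v = v₀ + at → t = (7 − 12.0) / -0.3 = 16.7 s
v² = v₀² + 2aΔx → Δx = (7² − 12.0²)/(2·-0.3) = 158 m

Phase 2 (constant speed): v₀ = 7.00 m/s, a = 0 m/s².
v = v₀ + at = 7.00 + (0)(19.5) = 7.00 m/s
Δx = v₀t + ½at² = 7.00·19.5 + 0.5·0·19.5² = 136 m
Total time = 16.7 + 19.5 = 36.2 s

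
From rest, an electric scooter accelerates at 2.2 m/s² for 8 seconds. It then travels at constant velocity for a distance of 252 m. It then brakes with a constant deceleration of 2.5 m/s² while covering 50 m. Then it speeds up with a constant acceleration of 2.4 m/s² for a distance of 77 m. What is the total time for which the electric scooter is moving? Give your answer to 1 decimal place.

Phase 1 (accelerating): v₀ = 0 m/s, a = 2.2 m/s².
v = v₀ + at = 0 + (2.2)(8) = 17.6 m/s
Δx = v₀t + ½at² = 0·8 + 0.5·2.2·8² = 70.4 m

Phase 2 (constant speed): v₀ = 17.6 m/s, a = 0 m/s².
Constant speed: t = d/v = 252/17.6 = 14.3 s

Phase 3 (decelerating): v₀ = 17.6 m/s, a = -2.5 m/s².
v² = v₀² + 2aΔx = 17.6² + 2·-2.5·50 = 59.8 → v = 7.73 m/s
t = (v − v₀)/a = (7.73 − 17.6)/-2.5 = 3.95 s

Phase 4 (accelerating): v₀ = 7.73 m/s, a = 2.4 m/s².
v² = v₀² + 2aΔx = 7.73² + 2·2.4·77 = 429 → v = 20.7 m/s
t = (v − v₀)/a = (20.7 − 7.73)/2.4 = 5.41 s
Total time = 8.00 + 14.3 + 3.95 + 5.41 = 31.7 s

31.7 s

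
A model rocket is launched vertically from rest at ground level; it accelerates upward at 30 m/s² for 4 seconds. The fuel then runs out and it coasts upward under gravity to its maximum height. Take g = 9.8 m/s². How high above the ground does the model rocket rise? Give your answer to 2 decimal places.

Phase 1 (powered ascent): v₀ = 0 m/s, a = 30 m/s².
v = v₀ + at = 0 + (30)(4) = 120 m/s
Δx = v₀t + ½at² = 0·4 + 0.5·30·4² = 240 m

Phase 2 (coasting upward): v₀ = 120 m/s, a = -9.8 m/s².
v = v₀ + at → t = (0 − 120) / -9.8 = 12.2 s
v² = v₀² + 2aΔx → Δx = (0² − 120²)/(2·-9.8) = 735 m
Maximum height = 240 + 735 = 975 m

974.69 m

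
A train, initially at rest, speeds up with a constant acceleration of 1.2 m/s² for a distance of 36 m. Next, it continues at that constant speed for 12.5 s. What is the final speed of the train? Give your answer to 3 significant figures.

9.30 m/s

Phase 1 (accelerating): v₀ = 0 m/s, a = 1.2 m/s².
v² = v₀² + 2aΔx = 0² + 2·1.2·36 = 86.4 → v = 9.30 m/s
t = (v − v₀)/a = (9.30 − 0)/1.2 = 7.75 s

Phase 2 (constant speed): v₀ = 9.30 m/s, a = 0 m/s².
v = v₀ + at = 9.30 + (0)(12.5) = 9.30 m/s
Δx = v₀t + ½at² = 9.30·12.5 + 0.5·0·12.5² = 116 m
Final speed = 9.30 m/s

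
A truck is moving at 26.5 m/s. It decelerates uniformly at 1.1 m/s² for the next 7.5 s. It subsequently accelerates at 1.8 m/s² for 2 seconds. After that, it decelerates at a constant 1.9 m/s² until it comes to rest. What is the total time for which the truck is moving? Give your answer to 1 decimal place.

Phase 1 (decelerating): v₀ = 26.5 m/s, a = -1.1 m/s².
v = v₀ + at = 26.5 + (-1.1)(7.5) = 18.2 m/s
Δx = v₀t + ½at² = 26.5·7.5 + 0.5·-1.1·7.5² = 168 m

Phase 2 (accelerating): v₀ = 18.2 m/s, a = 1.8 m/s².
v = v₀ + at = 18.2 + (1.8)(2) = 21.9 m/s
Δx = v₀t + ½at² = 18.2·2 + 0.5·1.8·2² = 40.1 m

Phase 3 (decelerating): v₀ = 21.9 m/s, a = -1.9 m/s².
v = v₀ + at → t = (0 − 21.9) / -1.9 = 11.5 s
v² = v₀² + 2aΔx → Δx = (0² − 21.9²)/(2·-1.9) = 126 m
Total time = 7.50 + 2.00 + 11.5 = 21.0 s

21.0 s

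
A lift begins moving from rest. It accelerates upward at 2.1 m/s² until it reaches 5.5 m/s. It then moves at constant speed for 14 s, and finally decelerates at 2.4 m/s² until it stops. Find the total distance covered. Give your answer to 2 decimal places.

90.50 m

Phase 1 (accelerating): v₀ = 0 m/s, a = 2.1 m/s².
v = v₀ + at → t = (5.5 − 0) / 2.1 = 2.62 s
v² = v₀² + 2aΔx → Δx = (5.5² − 0²)/(2·2.1) = 7.20 m

Phase 2 (constant speed): v₀ = 5.50 m/s, a = 0 m/s².
v = v₀ + at = 5.50 + (0)(14) = 5.50 m/s
Δx = v₀t + ½at² = 5.50·14 + 0.5·0·14² = 77.0 m

Phase 3 (decelerating): v₀ = 5.50 m/s, a = -2.4 m/s².
v = v₀ + at → t = (0 − 5.50) / -2.4 = 2.29 s
v² = v₀² + 2aΔx → Δx = (0² − 5.50²)/(2·-2.4) = 6.30 m
Total distance = 7.20 + 77.0 + 6.30 = 90.5 m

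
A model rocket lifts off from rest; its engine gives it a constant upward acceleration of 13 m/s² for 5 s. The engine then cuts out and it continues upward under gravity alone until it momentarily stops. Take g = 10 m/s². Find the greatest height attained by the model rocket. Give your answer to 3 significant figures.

Phase 1 (powered ascent): v₀ = 0 m/s, a = 13 m/s².
v = v₀ + at = 0 + (13)(5) = 65.0 m/s
Δx = v₀t + ½at² = 0·5 + 0.5·13·5² = 162 m

Phase 2 (coasting upward): v₀ = 65.0 m/s, a = -10 m/s².
v = v₀ + at → t = (0 − 65.0) / -10 = 6.50 s
v² = v₀² + 2aΔx → Δx = (0² − 65.0²)/(2·-10) = 211 m
Maximum height = 162 + 211 = 374 m

374 m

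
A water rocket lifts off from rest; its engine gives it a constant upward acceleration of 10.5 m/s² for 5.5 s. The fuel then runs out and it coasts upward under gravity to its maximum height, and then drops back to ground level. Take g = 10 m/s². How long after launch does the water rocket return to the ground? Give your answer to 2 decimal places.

Phase 1 (powered ascent): v₀ = 0 m/s, a = 10.5 m/s².
v = v₀ + at = 0 + (10.5)(5.5) = 57.8 m/s
Δx = v₀t + ½at² = 0·5.5 + 0.5·10.5·5.5² = 159 m

Phase 2 (coasting upward): v₀ = 57.8 m/s, a = -10 m/s².
v = v₀ + at → t = (0 − 57.8) / -10 = 5.78 s
v² = v₀² + 2aΔx → Δx = (0² − 57.8²)/(2·-10) = 167 m

Phase 3 (free fall): v₀ = 0 m/s, a = -10 m/s².
Falls 326 m from rest: t = √(2·326/10) = 8.07 s; v = g·t = 80.7 m/s.
Total time = 5.50 + 5.78 + 8.07 = 19.3 s

19.34 s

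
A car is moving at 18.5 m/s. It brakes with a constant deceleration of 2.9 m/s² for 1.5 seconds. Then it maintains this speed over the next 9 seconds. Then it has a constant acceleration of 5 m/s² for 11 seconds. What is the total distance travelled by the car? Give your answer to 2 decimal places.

Phase 1 (decelerating): v₀ = 18.5 m/s, a = -2.9 m/s².
v = v₀ + at = 18.5 + (-2.9)(1.5) = 14.2 m/s
Δx = v₀t + ½at² = 18.5·1.5 + 0.5·-2.9·1.5² = 24.5 m

Phase 2 (constant speed): v₀ = 14.2 m/s, a = 0 m/s².
v = v₀ + at = 14.2 + (0)(9) = 14.2 m/s
Δx = v₀t + ½at² = 14.2·9 + 0.5·0·9² = 127 m

Phase 3 (accelerating): v₀ = 14.2 m/s, a = 5 m/s².
v = v₀ + at = 14.2 + (5)(11) = 69.2 m/s
Δx = v₀t + ½at² = 14.2·11 + 0.5·5·11² = 458 m
Total distance = 24.5 + 127 + 458 = 610 m

609.99 m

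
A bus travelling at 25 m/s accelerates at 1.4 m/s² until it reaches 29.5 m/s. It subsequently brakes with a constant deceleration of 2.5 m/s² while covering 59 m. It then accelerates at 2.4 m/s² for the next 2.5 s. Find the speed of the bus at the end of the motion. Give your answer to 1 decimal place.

Phase 1 (accelerating): v₀ = 25.0 m/s, a = 1.4 m/s².
v = v₀ + at → t = (29.5 − 25.0) / 1.4 = 3.21 s
v² = v₀² + 2aΔx → Δx = (29.5² − 25.0²)/(2·1.4) = 87.6 m

Phase 2 (decelerating): v₀ = 29.5 m/s, a = -2.5 m/s².
v² = v₀² + 2aΔx = 29.5² + 2·-2.5·59 = 575 → v = 24.0 m/s
t = (v − v₀)/a = (24.0 − 29.5)/-2.5 = 2.21 s

Phase 3 (accelerating): v₀ = 24.0 m/s, a = 2.4 m/s².
v = v₀ + at = 24.0 + (2.4)(2.5) = 30.0 m/s
Δx = v₀t + ½at² = 24.0·2.5 + 0.5·2.4·2.5² = 67.5 m
Final speed = 30.0 m/s

30.0 m/s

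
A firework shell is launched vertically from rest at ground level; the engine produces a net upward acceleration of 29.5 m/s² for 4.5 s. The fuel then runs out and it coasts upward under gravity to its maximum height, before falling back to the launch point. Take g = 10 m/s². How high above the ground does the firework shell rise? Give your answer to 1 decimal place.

1179.8 m

Phase 1 (powered ascent): v₀ = 0 m/s, a = 29.5 m/s².
v = v₀ + at = 0 + (29.5)(4.5) = 133 m/s
Δx = v₀t + ½at² = 0·4.5 + 0.5·29.5·4.5² = 299 m

Phase 2 (coasting upward): v₀ = 133 m/s, a = -10 m/s².
v = v₀ + at → t = (0 − 133) / -10 = 13.3 s
v² = v₀² + 2aΔx → Δx = (0² − 133²)/(2·-10) = 881 m
Maximum height = 299 + 881 = 1180 m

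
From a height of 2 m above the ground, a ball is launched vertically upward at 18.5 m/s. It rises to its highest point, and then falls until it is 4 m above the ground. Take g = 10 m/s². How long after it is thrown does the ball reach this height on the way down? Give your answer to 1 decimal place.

Phase 1 (rising): v₀ = 18.5 m/s, a = -10 m/s².
v = v₀ + at → t = (0 − 18.5) / -10 = 1.85 s
v² = v₀² + 2aΔx → Δx = (0² − 18.5²)/(2·-10) = 17.1 m

Phase 2 (falling): v₀ = 0 m/s, a = -10 m/s².
Falls 15.1 m from rest: t = √(2·15.1/10) = 1.74 s; v = g·t = 17.4 m/s.
Total time = 1.85 + 1.74 = 3.59 s

3.6 s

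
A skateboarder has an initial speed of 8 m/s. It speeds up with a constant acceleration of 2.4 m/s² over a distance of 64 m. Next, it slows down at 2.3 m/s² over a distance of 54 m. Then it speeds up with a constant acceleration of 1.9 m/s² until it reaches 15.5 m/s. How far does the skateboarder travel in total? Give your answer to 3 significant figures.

Phase 1 (accelerating): v₀ = 8.00 m/s, a = 2.4 m/s².
v² = v₀² + 2aΔx = 8.00² + 2·2.4·64 = 371 → v = 19.3 m/s
t = (v − v₀)/a = (19.3 − 8.00)/2.4 = 4.69 s

Phase 2 (decelerating): v₀ = 19.3 m/s, a = -2.3 m/s².
v² = v₀² + 2aΔx = 19.3² + 2·-2.3·54 = 123 → v = 11.1 m/s
t = (v − v₀)/a = (11.1 − 19.3)/-2.3 = 3.56 s

Phase 3 (accelerating): v₀ = 11.1 m/s, a = 1.9 m/s².
v = v₀ + at → t = (15.5 − 11.1) / 1.9 = 2.33 s
v² = v₀² + 2aΔx → Δx = (15.5² − 11.1²)/(2·1.9) = 30.9 m
Total distance = 64.0 + 54.0 + 30.9 = 149 m

149 m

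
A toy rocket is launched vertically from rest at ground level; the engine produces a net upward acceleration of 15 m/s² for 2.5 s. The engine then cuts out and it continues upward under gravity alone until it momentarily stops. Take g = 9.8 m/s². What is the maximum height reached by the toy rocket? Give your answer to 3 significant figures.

119 m

Phase 1 (powered ascent): v₀ = 0 m/s, a = 15 m/s².
v = v₀ + at = 0 + (15)(2.5) = 37.5 m/s
Δx = v₀t + ½at² = 0·2.5 + 0.5·15·2.5² = 46.9 m

Phase 2 (coasting upward): v₀ = 37.5 m/s, a = -9.8 m/s².
v = v₀ + at → t = (0 − 37.5) / -9.8 = 3.83 s
v² = v₀² + 2aΔx → Δx = (0² − 37.5²)/(2·-9.8) = 71.7 m
Maximum height = 46.9 + 71.7 = 119 m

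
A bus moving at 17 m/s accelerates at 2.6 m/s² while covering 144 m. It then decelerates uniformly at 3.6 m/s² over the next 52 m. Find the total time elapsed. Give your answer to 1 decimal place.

Phase 1 (accelerating): v₀ = 17.0 m/s, a = 2.6 m/s².
v² = v₀² + 2aΔx = 17.0² + 2·2.6·144 = 1040 → v = 32.2 m/s
t = (v − v₀)/a = (32.2 − 17.0)/2.6 = 5.85 s

Phase 2 (decelerating): v₀ = 32.2 m/s, a = -3.6 m/s².
v² = v₀² + 2aΔx = 32.2² + 2·-3.6·52 = 663 → v = 25.8 m/s
t = (v − v₀)/a = (25.8 − 32.2)/-3.6 = 1.79 s
Total time = 5.85 + 1.79 = 7.65 s

7.6 s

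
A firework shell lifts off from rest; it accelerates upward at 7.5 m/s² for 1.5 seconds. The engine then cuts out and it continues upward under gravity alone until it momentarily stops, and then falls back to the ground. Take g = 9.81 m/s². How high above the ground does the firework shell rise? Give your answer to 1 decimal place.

Phase 1 (powered ascent): v₀ = 0 m/s, a = 7.5 m/s².
v = v₀ + at = 0 + (7.5)(1.5) = 11.2 m/s
Δx = v₀t + ½at² = 0·1.5 + 0.5·7.5·1.5² = 8.44 m

Phase 2 (coasting upward): v₀ = 11.2 m/s, a = -9.81 m/s².
v = v₀ + at → t = (0 − 11.2) / -9.81 = 1.15 s
v² = v₀² + 2aΔx → Δx = (0² − 11.2²)/(2·-9.81) = 6.45 m
Maximum height = 8.44 + 6.45 = 14.9 m

14.9 m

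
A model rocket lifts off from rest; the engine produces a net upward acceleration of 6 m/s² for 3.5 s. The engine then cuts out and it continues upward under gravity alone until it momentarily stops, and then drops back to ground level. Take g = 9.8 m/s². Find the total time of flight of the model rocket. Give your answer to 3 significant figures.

9.12 s

Phase 1 (powered ascent): v₀ = 0 m/s, a = 6 m/s².
v = v₀ + at = 0 + (6)(3.5) = 21.0 m/s
Δx = v₀t + ½at² = 0·3.5 + 0.5·6·3.5² = 36.8 m

Phase 2 (coasting upward): v₀ = 21.0 m/s, a = -9.8 m/s².
v = v₀ + at → t = (0 − 21.0) / -9.8 = 2.14 s
v² = v₀² + 2aΔx → Δx = (0² − 21.0²)/(2·-9.8) = 22.5 m

Phase 3 (free fall): v₀ = 0 m/s, a = -9.8 m/s².
Falls 59.2 m from rest: t = √(2·59.2/9.8) = 3.48 s; v = g·t = 34.1 m/s.
Total time = 3.50 + 2.14 + 3.48 = 9.12 s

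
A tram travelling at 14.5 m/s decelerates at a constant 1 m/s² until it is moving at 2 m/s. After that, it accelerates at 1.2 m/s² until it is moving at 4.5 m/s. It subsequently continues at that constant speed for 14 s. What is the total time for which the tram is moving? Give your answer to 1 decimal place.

28.6 s

Phase 1 (decelerating): v₀ = 14.5 m/s, a = -1 m/s².
v = v₀ + at → t = (2 − 14.5) / -1 = 12.5 s
v² = v₀² + 2aΔx → Δx = (2² − 14.5²)/(2·-1) = 103 m

Phase 2 (accelerating): v₀ = 2.00 m/s, a = 1.2 m/s².
v = v₀ + at → t = (4.5 − 2.00) / 1.2 = 2.08 s
v² = v₀² + 2aΔx → Δx = (4.5² − 2.00²)/(2·1.2) = 6.77 m

Phase 3 (constant speed): v₀ = 4.50 m/s, a = 0 m/s².
v = v₀ + at = 4.50 + (0)(14) = 4.50 m/s
Δx = v₀t + ½at² = 4.50·14 + 0.5·0·14² = 63.0 m
Total time = 12.5 + 2.08 + 14.0 = 28.6 s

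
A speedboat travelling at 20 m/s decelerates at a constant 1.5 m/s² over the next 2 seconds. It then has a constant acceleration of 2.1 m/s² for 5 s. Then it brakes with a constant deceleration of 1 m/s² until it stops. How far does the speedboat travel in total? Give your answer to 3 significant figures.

Phase 1 (decelerating): v₀ = 20.0 m/s, a = -1.5 m/s².
v = v₀ + at = 20.0 + (-1.5)(2) = 17.0 m/s
Δx = v₀t + ½at² = 20.0·2 + 0.5·-1.5·2² = 37.0 m

Phase 2 (accelerating): v₀ = 17.0 m/s, a = 2.1 m/s².
v = v₀ + at = 17.0 + (2.1)(5) = 27.5 m/s
Δx = v₀t + ½at² = 17.0·5 + 0.5·2.1·5² = 111 m

Phase 3 (decelerating): v₀ = 27.5 m/s, a = -1 m/s².
v = v₀ + at → t = (0 − 27.5) / -1 = 27.5 s
v² = v₀² + 2aΔx → Δx = (0² − 27.5²)/(2·-1) = 378 m
Total distance = 37.0 + 111 + 378 = 526 m

526 m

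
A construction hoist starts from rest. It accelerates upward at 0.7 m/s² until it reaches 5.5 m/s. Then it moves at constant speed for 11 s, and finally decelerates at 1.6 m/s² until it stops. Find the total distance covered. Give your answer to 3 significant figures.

91.6 m

Phase 1 (accelerating): v₀ = 0 m/s, a = 0.7 m/s².
v = v₀ + at → t = (5.5 − 0) / 0.7 = 7.86 s
v² = v₀² + 2aΔx → Δx = (5.5² − 0²)/(2·0.7) = 21.6 m

Phase 2 (constant speed): v₀ = 5.50 m/s, a = 0 m/s².
v = v₀ + at = 5.50 + (0)(11) = 5.50 m/s
Δx = v₀t + ½at² = 5.50·11 + 0.5·0·11² = 60.5 m

Phase 3 (decelerating): v₀ = 5.50 m/s, a = -1.6 m/s².
v = v₀ + at → t = (0 − 5.50) / -1.6 = 3.44 s
v² = v₀² + 2aΔx → Δx = (0² − 5.50²)/(2·-1.6) = 9.45 m
Total distance = 21.6 + 60.5 + 9.45 = 91.6 m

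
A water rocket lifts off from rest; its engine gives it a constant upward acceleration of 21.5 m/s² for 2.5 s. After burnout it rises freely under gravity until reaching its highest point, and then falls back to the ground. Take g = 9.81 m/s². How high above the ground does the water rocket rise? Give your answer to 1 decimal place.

214.4 m

Phase 1 (powered ascent): v₀ = 0 m/s, a = 21.5 m/s².
v = v₀ + at = 0 + (21.5)(2.5) = 53.8 m/s
Δx = v₀t + ½at² = 0·2.5 + 0.5·21.5·2.5² = 67.2 m

Phase 2 (coasting upward): v₀ = 53.8 m/s, a = -9.81 m/s².
v = v₀ + at → t = (0 − 53.8) / -9.81 = 5.48 s
v² = v₀² + 2aΔx → Δx = (0² − 53.8²)/(2·-9.81) = 147 m
Maximum height = 67.2 + 147 = 214 m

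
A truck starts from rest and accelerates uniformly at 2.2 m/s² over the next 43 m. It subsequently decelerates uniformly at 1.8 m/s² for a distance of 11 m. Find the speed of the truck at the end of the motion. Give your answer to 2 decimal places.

12.23 m/s

Phase 1 (accelerating): v₀ = 0 m/s, a = 2.2 m/s².
v² = v₀² + 2aΔx = 0² + 2·2.2·43 = 189 → v = 13.8 m/s
t = (v − v₀)/a = (13.8 − 0)/2.2 = 6.25 s

Phase 2 (decelerating): v₀ = 13.8 m/s, a = -1.8 m/s².
v² = v₀² + 2aΔx = 13.8² + 2·-1.8·11 = 150 → v = 12.2 m/s
t = (v − v₀)/a = (12.2 − 13.8)/-1.8 = 0.847 s
Final speed = 12.2 m/s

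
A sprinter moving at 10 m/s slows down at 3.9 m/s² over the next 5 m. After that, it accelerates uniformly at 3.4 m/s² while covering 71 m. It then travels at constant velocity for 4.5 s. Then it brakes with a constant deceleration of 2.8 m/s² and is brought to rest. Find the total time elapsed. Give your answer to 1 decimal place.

Phase 1 (decelerating): v₀ = 10.0 m/s, a = -3.9 m/s².
v² = v₀² + 2aΔx = 10.0² + 2·-3.9·5 = 61.0 → v = 7.81 m/s
t = (v − v₀)/a = (7.81 − 10.0)/-3.9 = 0.561 s

Phase 2 (accelerating): v₀ = 7.81 m/s, a = 3.4 m/s².
v² = v₀² + 2aΔx = 7.81² + 2·3.4·71 = 544 → v = 23.3 m/s
t = (v − v₀)/a = (23.3 − 7.81)/3.4 = 4.56 s

Phase 3 (constant speed): v₀ = 23.3 m/s, a = 0 m/s².
v = v₀ + at = 23.3 + (0)(4.5) = 23.3 m/s
Δx = v₀t + ½at² = 23.3·4.5 + 0.5·0·4.5² = 105 m

Phase 4 (decelerating): v₀ = 23.3 m/s, a = -2.8 m/s².
v = v₀ + at → t = (0 − 23.3) / -2.8 = 8.33 s
v² = v₀² + 2aΔx → Δx = (0² − 23.3²)/(2·-2.8) = 97.1 m
Total time = 0.561 + 4.56 + 4.50 + 8.33 = 18.0 s

18.0 s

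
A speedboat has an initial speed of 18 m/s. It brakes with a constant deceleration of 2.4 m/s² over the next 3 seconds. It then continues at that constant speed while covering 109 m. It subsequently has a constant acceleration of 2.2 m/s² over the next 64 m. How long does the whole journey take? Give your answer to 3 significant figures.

17.3 s

Phase 1 (decelerating): v₀ = 18.0 m/s, a = -2.4 m/s².
v = v₀ + at = 18.0 + (-2.4)(3) = 10.8 m/s
Δx = v₀t + ½at² = 18.0·3 + 0.5·-2.4·3² = 43.2 m

Phase 2 (constant speed): v₀ = 10.8 m/s, a = 0 m/s².
Constant speed: t = d/v = 109/10.8 = 10.1 s

Phase 3 (accelerating): v₀ = 10.8 m/s, a = 2.2 m/s².
v² = v₀² + 2aΔx = 10.8² + 2·2.2·64 = 398 → v = 20.0 m/s
t = (v − v₀)/a = (20.0 − 10.8)/2.2 = 4.16 s
Total time = 3.00 + 10.1 + 4.16 = 17.3 s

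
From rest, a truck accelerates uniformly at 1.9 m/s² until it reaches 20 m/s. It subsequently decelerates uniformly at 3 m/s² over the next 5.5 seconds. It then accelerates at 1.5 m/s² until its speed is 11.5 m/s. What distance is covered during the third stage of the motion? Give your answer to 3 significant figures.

Phase 1 (accelerating): v₀ = 0 m/s, a = 1.9 m/s².
v = v₀ + at → t = (20 − 0) / 1.9 = 10.5 s
v² = v₀² + 2aΔx → Δx = (20² − 0²)/(2·1.9) = 105 m

Phase 2 (decelerating): v₀ = 20.0 m/s, a = -3 m/s².
v = v₀ + at = 20.0 + (-3)(5.5) = 3.50 m/s
Δx = v₀t + ½at² = 20.0·5.5 + 0.5·-3·5.5² = 64.6 m

Phase 3 (accelerating): v₀ = 3.50 m/s, a = 1.5 m/s².
v = v₀ + at → t = (11.5 − 3.50) / 1.5 = 5.33 s
v² = v₀² + 2aΔx → Δx = (11.5² − 3.50²)/(2·1.5) = 40.0 m
Distance in phase 3 = 40.0 m

40.0 m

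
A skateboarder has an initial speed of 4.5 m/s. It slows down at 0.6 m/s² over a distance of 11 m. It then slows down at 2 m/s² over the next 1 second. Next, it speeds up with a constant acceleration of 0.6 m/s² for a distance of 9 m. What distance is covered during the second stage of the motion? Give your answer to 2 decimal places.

Phase 1 (decelerating): v₀ = 4.50 m/s, a = -0.6 m/s².
v² = v₀² + 2aΔx = 4.50² + 2·-0.6·11 = 7.05 → v = 2.66 m/s
t = (v − v₀)/a = (2.66 − 4.50)/-0.6 = 3.07 s

Phase 2 (decelerating): v₀ = 2.66 m/s, a = -2 m/s².
v = v₀ + at = 2.66 + (-2)(1) = 0.655 m/s
Δx = v₀t + ½at² = 2.66·1 + 0.5·-2·1² = 1.66 m
Distance in phase 2 = 1.66 m

1.66 m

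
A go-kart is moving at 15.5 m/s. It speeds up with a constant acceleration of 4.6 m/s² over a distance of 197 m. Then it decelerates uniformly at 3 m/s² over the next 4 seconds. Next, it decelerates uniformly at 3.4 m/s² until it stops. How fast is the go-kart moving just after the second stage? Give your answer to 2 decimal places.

33.31 m/s

Phase 1 (accelerating): v₀ = 15.5 m/s, a = 4.6 m/s².
v² = v₀² + 2aΔx = 15.5² + 2·4.6·197 = 2050 → v = 45.3 m/s
t = (v − v₀)/a = (45.3 − 15.5)/4.6 = 6.48 s

Phase 2 (decelerating): v₀ = 45.3 m/s, a = -3 m/s².
v = v₀ + at = 45.3 + (-3)(4) = 33.3 m/s
Δx = v₀t + ½at² = 45.3·4 + 0.5·-3·4² = 157 m
Speed at end of phase 2 = 33.3 m/s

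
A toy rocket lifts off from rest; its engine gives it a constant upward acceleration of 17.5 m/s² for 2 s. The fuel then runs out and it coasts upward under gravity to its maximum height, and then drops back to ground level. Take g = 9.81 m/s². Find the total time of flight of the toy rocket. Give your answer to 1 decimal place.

10.0 s

Phase 1 (powered ascent): v₀ = 0 m/s, a = 17.5 m/s².
v = v₀ + at = 0 + (17.5)(2) = 35.0 m/s
Δx = v₀t + ½at² = 0·2 + 0.5·17.5·2² = 35.0 m

Phase 2 (coasting upward): v₀ = 35.0 m/s, a = -9.81 m/s².
v = v₀ + at → t = (0 − 35.0) / -9.81 = 3.57 s
v² = v₀² + 2aΔx → Δx = (0² − 35.0²)/(2·-9.81) = 62.4 m

Phase 3 (free fall): v₀ = 0 m/s, a = -9.81 m/s².
Falls 97.4 m from rest: t = √(2·97.4/9.81) = 4.46 s; v = g·t = 43.7 m/s.
Total time = 2.00 + 3.57 + 4.46 = 10.0 s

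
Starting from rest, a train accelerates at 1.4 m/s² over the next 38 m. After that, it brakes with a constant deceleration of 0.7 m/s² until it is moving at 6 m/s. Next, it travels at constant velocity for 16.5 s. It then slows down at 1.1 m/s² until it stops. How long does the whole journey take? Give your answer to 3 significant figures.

Phase 1 (accelerating): v₀ = 0 m/s, a = 1.4 m/s².
v² = v₀² + 2aΔx = 0² + 2·1.4·38 = 106 → v = 10.3 m/s
t = (v − v₀)/a = (10.3 − 0)/1.4 = 7.37 s

Phase 2 (decelerating): v₀ = 10.3 m/s, a = -0.7 m/s².
v = v₀ + at → t = (6 − 10.3) / -0.7 = 6.16 s
v² = v₀² + 2aΔx → Δx = (6² − 10.3²)/(2·-0.7) = 50.3 m

Phase 3 (constant speed): v₀ = 6.00 m/s, a = 0 m/s².
v = v₀ + at = 6.00 + (0)(16.5) = 6.00 m/s
Δx = v₀t + ½at² = 6.00·16.5 + 0.5·0·16.5² = 99.0 m

Phase 4 (decelerating): v₀ = 6.00 m/s, a = -1.1 m/s².
v = v₀ + at → t = (0 − 6.00) / -1.1 = 5.45 s
v² = v₀² + 2aΔx → Δx = (0² − 6.00²)/(2·-1.1) = 16.4 m
Total time = 7.37 + 6.16 + 16.5 + 5.45 = 35.5 s

35.5 s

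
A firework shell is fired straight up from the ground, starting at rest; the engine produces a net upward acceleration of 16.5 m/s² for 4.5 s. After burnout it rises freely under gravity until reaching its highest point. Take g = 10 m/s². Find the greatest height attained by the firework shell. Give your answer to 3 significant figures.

443 m

Phase 1 (powered ascent): v₀ = 0 m/s, a = 16.5 m/s².
v = v₀ + at = 0 + (16.5)(4.5) = 74.2 m/s
Δx = v₀t + ½at² = 0·4.5 + 0.5·16.5·4.5² = 167 m

Phase 2 (coasting upward): v₀ = 74.2 m/s, a = -10 m/s².
v = v₀ + at → t = (0 − 74.2) / -10 = 7.42 s
v² = v₀² + 2aΔx → Δx = (0² − 74.2²)/(2·-10) = 276 m
Maximum height = 167 + 276 = 443 m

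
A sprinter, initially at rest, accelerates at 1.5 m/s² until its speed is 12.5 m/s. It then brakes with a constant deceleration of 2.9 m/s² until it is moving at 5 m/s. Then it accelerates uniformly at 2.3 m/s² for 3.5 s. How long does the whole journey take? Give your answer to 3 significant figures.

14.4 s

Phase 1 (accelerating): v₀ = 0 m/s, a = 1.5 m/s².
v = v₀ + at → t = (12.5 − 0) / 1.5 = 8.33 s
v² = v₀² + 2aΔx → Δx = (12.5² − 0²)/(2·1.5) = 52.1 m

Phase 2 (decelerating): v₀ = 12.5 m/s, a = -2.9 m/s².
v = v₀ + at → t = (5 − 12.5) / -2.9 = 2.59 s
v² = v₀² + 2aΔx → Δx = (5² − 12.5²)/(2·-2.9) = 22.6 m

Phase 3 (accelerating): v₀ = 5.00 m/s, a = 2.3 m/s².
v = v₀ + at = 5.00 + (2.3)(3.5) = 13.0 m/s
Δx = v₀t + ½at² = 5.00·3.5 + 0.5·2.3·3.5² = 31.6 m
Total time = 8.33 + 2.59 + 3.50 = 14.4 s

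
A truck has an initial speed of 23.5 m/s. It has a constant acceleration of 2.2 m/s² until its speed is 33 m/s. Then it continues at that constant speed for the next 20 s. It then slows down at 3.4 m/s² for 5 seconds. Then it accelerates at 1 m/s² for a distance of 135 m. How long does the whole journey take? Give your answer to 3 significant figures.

Phase 1 (accelerating): v₀ = 23.5 m/s, a = 2.2 m/s².
v = v₀ + at → t = (33 − 23.5) / 2.2 = 4.32 s
v² = v₀² + 2aΔx → Δx = (33² − 23.5²)/(2·2.2) = 122 m

Phase 2 (constant speed): v₀ = 33.0 m/s, a = 0 m/s².
v = v₀ + at = 33.0 + (0)(20) = 33.0 m/s
Δx = v₀t + ½at² = 33.0·20 + 0.5·0·20² = 660 m

Phase 3 (decelerating): v₀ = 33.0 m/s, a = -3.4 m/s².
v = v₀ + at = 33.0 + (-3.4)(5) = 16.0 m/s
Δx = v₀t + ½at² = 33.0·5 + 0.5·-3.4·5² = 122 m

Phase 4 (accelerating): v₀ = 16.0 m/s, a = 1 m/s².
v² = v₀² + 2aΔx = 16.0² + 2·1·135 = 526 → v = 22.9 m/s
t = (v − v₀)/a = (22.9 − 16.0)/1 = 6.93 s
Total time = 4.32 + 20.0 + 5.00 + 6.93 = 36.3 s

36.3 s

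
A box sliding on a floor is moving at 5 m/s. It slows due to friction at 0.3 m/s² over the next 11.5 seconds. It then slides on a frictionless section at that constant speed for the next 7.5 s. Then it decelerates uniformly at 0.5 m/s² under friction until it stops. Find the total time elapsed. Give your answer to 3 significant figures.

Phase 1 (decelerating): v₀ = 5.00 m/s, a = -0.3 m/s².
v = v₀ + at = 5.00 + (-0.3)(11.5) = 1.55 m/s
Δx = v₀t + ½at² = 5.00·11.5 + 0.5·-0.3·11.5² = 37.7 m

Phase 2 (constant speed): v₀ = 1.55 m/s, a = 0 m/s².
v = v₀ + at = 1.55 + (0)(7.5) = 1.55 m/s
Δx = v₀t + ½at² = 1.55·7.5 + 0.5·0·7.5² = 11.6 m

Phase 3 (decelerating): v₀ = 1.55 m/s, a = -0.5 m/s².
v = v₀ + at → t = (0 − 1.55) / -0.5 = 3.10 s
v² = v₀² + 2aΔx → Δx = (0² − 1.55²)/(2·-0.5) = 2.40 m
Total time = 11.5 + 7.50 + 3.10 = 22.1 s

22.1 s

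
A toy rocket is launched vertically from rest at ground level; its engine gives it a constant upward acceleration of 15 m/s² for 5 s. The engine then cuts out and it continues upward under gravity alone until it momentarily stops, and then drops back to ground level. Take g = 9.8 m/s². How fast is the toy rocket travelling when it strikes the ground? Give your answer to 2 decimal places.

Phase 1 (powered ascent): v₀ = 0 m/s, a = 15 m/s².
v = v₀ + at = 0 + (15)(5) = 75.0 m/s
Δx = v₀t + ½at² = 0·5 + 0.5·15·5² = 188 m

Phase 2 (coasting upward): v₀ = 75.0 m/s, a = -9.8 m/s².
v = v₀ + at → t = (0 − 75.0) / -9.8 = 7.65 s
v² = v₀² + 2aΔx → Δx = (0² − 75.0²)/(2·-9.8) = 287 m

Phase 3 (free fall): v₀ = 0 m/s, a = -9.8 m/s².
Falls 474 m from rest: t = √(2·474/9.8) = 9.84 s; v = g·t = 96.4 m/s.
Impact speed = 96.4 m/s

96.44 m/s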